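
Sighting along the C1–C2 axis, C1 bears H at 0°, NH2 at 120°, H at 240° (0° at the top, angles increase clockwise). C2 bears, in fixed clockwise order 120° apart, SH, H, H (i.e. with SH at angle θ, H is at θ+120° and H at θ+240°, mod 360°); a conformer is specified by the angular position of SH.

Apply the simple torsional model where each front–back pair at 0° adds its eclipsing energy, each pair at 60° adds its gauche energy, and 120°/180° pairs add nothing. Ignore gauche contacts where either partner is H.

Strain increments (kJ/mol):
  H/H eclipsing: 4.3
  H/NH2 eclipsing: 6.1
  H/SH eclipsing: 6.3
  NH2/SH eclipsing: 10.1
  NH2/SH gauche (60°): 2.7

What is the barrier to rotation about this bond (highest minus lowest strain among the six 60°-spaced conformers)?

SH at 0° (eclipsed): H–SH eclipsed, NH2–H eclipsed, H–H eclipsed; 6.3 + 6.1 + 4.3 = 16.7 kJ/mol.
SH at 60° (staggered): NH2–SH gauche; 2.7 = 2.7 kJ/mol.
SH at 120° (eclipsed): H–H eclipsed, NH2–SH eclipsed, H–H eclipsed; 4.3 + 10.1 + 4.3 = 18.7 kJ/mol.
SH at 180° (staggered): NH2–SH gauche; 2.7 = 2.7 kJ/mol.
SH at 240° (eclipsed): H–H eclipsed, NH2–H eclipsed, H–SH eclipsed; 4.3 + 6.1 + 6.3 = 16.7 kJ/mol.
SH at 300° (staggered): no non-H gauche contacts → 0.0 kJ/mol.
Max at 120° (18.7 kJ/mol), min at 300° (0.0 kJ/mol); barrier = 18.7 kJ/mol.

18.7 kJ/mol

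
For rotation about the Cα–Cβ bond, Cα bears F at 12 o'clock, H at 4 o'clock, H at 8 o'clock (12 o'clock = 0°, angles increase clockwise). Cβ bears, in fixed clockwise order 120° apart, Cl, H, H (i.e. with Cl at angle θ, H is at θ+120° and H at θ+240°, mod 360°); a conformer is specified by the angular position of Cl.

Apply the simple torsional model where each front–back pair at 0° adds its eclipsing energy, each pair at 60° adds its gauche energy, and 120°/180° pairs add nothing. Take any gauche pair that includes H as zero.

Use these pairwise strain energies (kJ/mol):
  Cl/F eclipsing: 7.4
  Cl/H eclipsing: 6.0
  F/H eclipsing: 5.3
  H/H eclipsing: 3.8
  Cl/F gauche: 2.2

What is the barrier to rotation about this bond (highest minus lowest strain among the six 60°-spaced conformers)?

15.1 kJ/mol

Cl at 0° (eclipsed): F–Cl eclipsed, H–H eclipsed, H–H eclipsed; 7.4 + 3.8 + 3.8 = 15.0 kJ/mol.
Cl at 60° (staggered): F–Cl gauche; 2.2 = 2.2 kJ/mol.
Cl at 120° (eclipsed): F–H eclipsed, H–Cl eclipsed, H–H eclipsed; 5.3 + 6.0 + 3.8 = 15.1 kJ/mol.
Cl at 180° (staggered): no non-H gauche contacts → 0.0 kJ/mol.
Cl at 240° (eclipsed): F–H eclipsed, H–H eclipsed, H–Cl eclipsed; 5.3 + 3.8 + 6.0 = 15.1 kJ/mol.
Cl at 300° (staggered): F–Cl gauche; 2.2 = 2.2 kJ/mol.
Max at 120° (15.1 kJ/mol), min at 180° (0.0 kJ/mol); barrier = 15.1 kJ/mol.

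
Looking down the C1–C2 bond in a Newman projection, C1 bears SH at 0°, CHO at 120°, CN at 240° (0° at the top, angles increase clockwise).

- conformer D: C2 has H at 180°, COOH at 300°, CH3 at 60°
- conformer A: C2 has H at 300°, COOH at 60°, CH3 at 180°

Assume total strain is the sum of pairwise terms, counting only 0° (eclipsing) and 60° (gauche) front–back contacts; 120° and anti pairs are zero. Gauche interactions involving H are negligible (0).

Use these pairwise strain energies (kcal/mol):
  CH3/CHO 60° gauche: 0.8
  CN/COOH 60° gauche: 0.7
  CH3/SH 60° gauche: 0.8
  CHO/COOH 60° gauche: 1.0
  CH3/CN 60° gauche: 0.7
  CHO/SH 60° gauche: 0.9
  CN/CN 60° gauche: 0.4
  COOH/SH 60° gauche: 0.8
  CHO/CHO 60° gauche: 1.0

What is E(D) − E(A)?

-0.2 kcal/mol

D is staggered. SH at 0° is gauche with COOH at 300° (0.8); SH at 0° is gauche with CH3 at 60° (0.8); CHO at 120° is gauche with CH3 at 60° (0.8); CN at 240° is gauche with COOH at 300° (0.7). Total 3.1 kcal/mol.
A is staggered. SH at 0° is gauche with COOH at 60° (0.8); CHO at 120° is gauche with COOH at 60° (1.0); CHO at 120° is gauche with CH3 at 180° (0.8); CN at 240° is gauche with CH3 at 180° (0.7). Total 3.3 kcal/mol.
E(D) − E(A) = 3.1 − 3.3 = -0.2 kcal/mol.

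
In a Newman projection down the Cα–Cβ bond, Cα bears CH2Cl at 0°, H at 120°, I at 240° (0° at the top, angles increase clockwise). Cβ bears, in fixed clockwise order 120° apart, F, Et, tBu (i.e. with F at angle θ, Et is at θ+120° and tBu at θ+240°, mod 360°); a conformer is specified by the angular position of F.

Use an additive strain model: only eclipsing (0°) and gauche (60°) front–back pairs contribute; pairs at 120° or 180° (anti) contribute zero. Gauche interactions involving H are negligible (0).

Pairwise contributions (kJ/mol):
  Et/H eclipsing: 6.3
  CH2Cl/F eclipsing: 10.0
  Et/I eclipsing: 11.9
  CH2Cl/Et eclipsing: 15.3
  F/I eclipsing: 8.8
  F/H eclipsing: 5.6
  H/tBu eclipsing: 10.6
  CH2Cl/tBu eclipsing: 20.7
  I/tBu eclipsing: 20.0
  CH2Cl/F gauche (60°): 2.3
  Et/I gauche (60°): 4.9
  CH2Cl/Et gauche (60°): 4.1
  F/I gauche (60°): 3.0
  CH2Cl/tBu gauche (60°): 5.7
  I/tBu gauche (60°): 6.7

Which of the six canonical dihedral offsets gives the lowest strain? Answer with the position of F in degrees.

300°

F at 0° (eclipsed): CH2Cl–F eclipsed, H–Et eclipsed, I–tBu eclipsed; 10.0 + 6.3 + 20.0 = 36.3 kJ/mol.
F at 60° (staggered): CH2Cl–F gauche, CH2Cl–tBu gauche, I–Et gauche, I–tBu gauche; 2.3 + 5.7 + 4.9 + 6.7 = 19.6 kJ/mol.
F at 120° (eclipsed): CH2Cl–tBu eclipsed, H–F eclipsed, I–Et eclipsed; 20.7 + 5.6 + 11.9 = 38.2 kJ/mol.
F at 180° (staggered): CH2Cl–Et gauche, CH2Cl–tBu gauche, I–F gauche, I–Et gauche; 4.1 + 5.7 + 3.0 + 4.9 = 17.7 kJ/mol.
F at 240° (eclipsed): CH2Cl–Et eclipsed, H–tBu eclipsed, I–F eclipsed; 15.3 + 10.6 + 8.8 = 34.7 kJ/mol.
F at 300° (staggered): CH2Cl–F gauche, CH2Cl–Et gauche, I–F gauche, I–tBu gauche; 2.3 + 4.1 + 3.0 + 6.7 = 16.1 kJ/mol.
The minimum (16.1 kJ/mol) occurs with F at 300°.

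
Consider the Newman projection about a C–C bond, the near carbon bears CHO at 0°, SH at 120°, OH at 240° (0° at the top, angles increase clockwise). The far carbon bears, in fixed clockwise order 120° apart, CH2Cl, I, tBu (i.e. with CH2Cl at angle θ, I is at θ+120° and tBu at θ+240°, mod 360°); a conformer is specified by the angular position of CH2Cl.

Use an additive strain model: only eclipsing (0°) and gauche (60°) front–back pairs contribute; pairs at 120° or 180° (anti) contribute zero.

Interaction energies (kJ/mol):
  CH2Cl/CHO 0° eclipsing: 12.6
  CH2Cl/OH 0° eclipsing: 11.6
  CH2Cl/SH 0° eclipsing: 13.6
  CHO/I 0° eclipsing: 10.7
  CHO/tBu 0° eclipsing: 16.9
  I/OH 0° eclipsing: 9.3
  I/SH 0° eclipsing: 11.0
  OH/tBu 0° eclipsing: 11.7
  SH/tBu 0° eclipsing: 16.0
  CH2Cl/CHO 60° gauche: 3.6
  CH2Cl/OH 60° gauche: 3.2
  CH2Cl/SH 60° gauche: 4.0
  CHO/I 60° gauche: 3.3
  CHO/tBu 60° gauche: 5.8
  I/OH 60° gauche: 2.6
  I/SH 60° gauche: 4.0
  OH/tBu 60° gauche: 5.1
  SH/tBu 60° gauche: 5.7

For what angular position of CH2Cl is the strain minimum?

180°

CH2Cl at 0° (eclipsed): CHO(0°)/CH2Cl(0°) eclipsed 12.6; SH(120°)/I(120°) eclipsed 11.0; OH(240°)/tBu(240°) eclipsed 11.7 → 35.3 kJ/mol.
CH2Cl at 60° (staggered): CHO(0°)/CH2Cl(60°) gauche 3.6; CHO(0°)/tBu(300°) gauche 5.8; SH(120°)/CH2Cl(60°) gauche 4.0; SH(120°)/I(180°) gauche 4.0; OH(240°)/I(180°) gauche 2.6; OH(240°)/tBu(300°) gauche 5.1 → 25.1 kJ/mol.
CH2Cl at 120° (eclipsed): CHO(0°)/tBu(0°) eclipsed 16.9; SH(120°)/CH2Cl(120°) eclipsed 13.6; OH(240°)/I(240°) eclipsed 9.3 → 39.8 kJ/mol.
CH2Cl at 180° (staggered): CHO(0°)/I(300°) gauche 3.3; CHO(0°)/tBu(60°) gauche 5.8; SH(120°)/CH2Cl(180°) gauche 4.0; SH(120°)/tBu(60°) gauche 5.7; OH(240°)/CH2Cl(180°) gauche 3.2; OH(240°)/I(300°) gauche 2.6 → 24.6 kJ/mol.
CH2Cl at 240° (eclipsed): CHO(0°)/I(0°) eclipsed 10.7; SH(120°)/tBu(120°) eclipsed 16.0; OH(240°)/CH2Cl(240°) eclipsed 11.6 → 38.3 kJ/mol.
CH2Cl at 300° (staggered): CHO(0°)/CH2Cl(300°) gauche 3.6; CHO(0°)/I(60°) gauche 3.3; SH(120°)/I(60°) gauche 4.0; SH(120°)/tBu(180°) gauche 5.7; OH(240°)/CH2Cl(300°) gauche 3.2; OH(240°)/tBu(180°) gauche 5.1 → 24.9 kJ/mol.
The minimum (24.6 kJ/mol) occurs with CH2Cl at 180°.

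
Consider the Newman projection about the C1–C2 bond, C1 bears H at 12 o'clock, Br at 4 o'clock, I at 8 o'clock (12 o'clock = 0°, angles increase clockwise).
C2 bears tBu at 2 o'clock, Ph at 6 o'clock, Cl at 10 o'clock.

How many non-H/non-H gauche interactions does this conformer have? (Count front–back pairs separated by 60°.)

Non-H gauche pairs: Br(120°)/tBu(60°); Br(120°)/Ph(180°); I(240°)/Ph(180°); I(240°)/Cl(300°) — 4 interactions.

4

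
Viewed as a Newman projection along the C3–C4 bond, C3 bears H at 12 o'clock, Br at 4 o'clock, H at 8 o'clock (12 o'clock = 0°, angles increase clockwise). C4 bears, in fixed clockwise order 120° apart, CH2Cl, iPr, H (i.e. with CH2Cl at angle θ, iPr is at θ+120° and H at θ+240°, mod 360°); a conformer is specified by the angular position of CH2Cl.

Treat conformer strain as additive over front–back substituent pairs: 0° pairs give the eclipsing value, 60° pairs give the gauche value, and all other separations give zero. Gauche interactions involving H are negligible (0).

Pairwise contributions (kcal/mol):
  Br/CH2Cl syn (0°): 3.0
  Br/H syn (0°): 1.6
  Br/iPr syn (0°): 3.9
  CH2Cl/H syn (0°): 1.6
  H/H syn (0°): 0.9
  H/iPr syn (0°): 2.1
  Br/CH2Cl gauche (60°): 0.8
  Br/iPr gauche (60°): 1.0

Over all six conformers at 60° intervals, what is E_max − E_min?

5.6 kcal/mol

CH2Cl at 0° (eclipsed): H(0°)/CH2Cl(0°) eclipsed 1.6; Br(120°)/iPr(120°) eclipsed 3.9; H(240°)/H(240°) eclipsed 0.9 → 6.4 kcal/mol.
CH2Cl at 60° (staggered): Br(120°)/CH2Cl(60°) gauche 0.8; Br(120°)/iPr(180°) gauche 1.0 → 1.8 kcal/mol.
CH2Cl at 120° (eclipsed): H(0°)/H(0°) eclipsed 0.9; Br(120°)/CH2Cl(120°) eclipsed 3.0; H(240°)/iPr(240°) eclipsed 2.1 → 6.0 kcal/mol.
CH2Cl at 180° (staggered): Br(120°)/CH2Cl(180°) gauche 0.8 → 0.8 kcal/mol.
CH2Cl at 240° (eclipsed): H(0°)/iPr(0°) eclipsed 2.1; Br(120°)/H(120°) eclipsed 1.6; H(240°)/CH2Cl(240°) eclipsed 1.6 → 5.3 kcal/mol.
CH2Cl at 300° (staggered): Br(120°)/iPr(60°) gauche 1.0 → 1.0 kcal/mol.
Max at 0° (6.4 kcal/mol), min at 180° (0.8 kcal/mol); barrier = 5.6 kcal/mol.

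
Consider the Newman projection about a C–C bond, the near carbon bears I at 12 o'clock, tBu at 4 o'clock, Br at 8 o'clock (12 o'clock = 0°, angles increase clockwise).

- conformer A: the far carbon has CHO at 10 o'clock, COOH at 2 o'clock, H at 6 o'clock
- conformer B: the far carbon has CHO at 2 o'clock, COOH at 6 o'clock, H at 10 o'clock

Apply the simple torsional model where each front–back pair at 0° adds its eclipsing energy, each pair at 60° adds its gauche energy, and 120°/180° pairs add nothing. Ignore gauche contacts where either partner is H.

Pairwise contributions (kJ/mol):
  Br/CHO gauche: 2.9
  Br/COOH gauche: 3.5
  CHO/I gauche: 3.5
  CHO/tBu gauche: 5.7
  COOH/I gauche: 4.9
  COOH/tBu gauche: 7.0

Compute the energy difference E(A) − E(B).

-1.4 kJ/mol

A (staggered): I–CHO gauche, I–COOH gauche, tBu–COOH gauche, Br–CHO gauche; 3.5 + 4.9 + 7.0 + 2.9 = 18.3 kJ/mol.
B (staggered): I–CHO gauche, tBu–CHO gauche, tBu–COOH gauche, Br–COOH gauche; 3.5 + 5.7 + 7.0 + 3.5 = 19.7 kJ/mol.
E(A) − E(B) = 18.3 − 19.7 = -1.4 kJ/mol.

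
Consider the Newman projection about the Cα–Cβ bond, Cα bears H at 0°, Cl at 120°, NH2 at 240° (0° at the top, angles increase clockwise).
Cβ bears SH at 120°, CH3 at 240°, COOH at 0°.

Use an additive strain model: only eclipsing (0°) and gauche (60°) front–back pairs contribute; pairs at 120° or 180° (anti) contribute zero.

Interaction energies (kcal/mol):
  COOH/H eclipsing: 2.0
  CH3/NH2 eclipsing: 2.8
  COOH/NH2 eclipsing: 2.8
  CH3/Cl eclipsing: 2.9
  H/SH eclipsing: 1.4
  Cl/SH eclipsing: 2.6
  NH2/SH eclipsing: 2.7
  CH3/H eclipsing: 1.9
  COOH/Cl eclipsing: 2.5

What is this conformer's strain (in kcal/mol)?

This conformer (eclipsed): H–COOH eclipsed, Cl–SH eclipsed, NH2–CH3 eclipsed; 2.0 + 2.6 + 2.8 = 7.4 kcal/mol.

7.4 kcal/mol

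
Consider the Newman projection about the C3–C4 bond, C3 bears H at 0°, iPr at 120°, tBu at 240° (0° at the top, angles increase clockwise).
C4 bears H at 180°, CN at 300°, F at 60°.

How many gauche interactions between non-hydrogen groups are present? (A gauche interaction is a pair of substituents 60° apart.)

Non-H gauche pairs: iPr(120°)/F(60°); tBu(240°)/CN(300°) — 2 interactions.

2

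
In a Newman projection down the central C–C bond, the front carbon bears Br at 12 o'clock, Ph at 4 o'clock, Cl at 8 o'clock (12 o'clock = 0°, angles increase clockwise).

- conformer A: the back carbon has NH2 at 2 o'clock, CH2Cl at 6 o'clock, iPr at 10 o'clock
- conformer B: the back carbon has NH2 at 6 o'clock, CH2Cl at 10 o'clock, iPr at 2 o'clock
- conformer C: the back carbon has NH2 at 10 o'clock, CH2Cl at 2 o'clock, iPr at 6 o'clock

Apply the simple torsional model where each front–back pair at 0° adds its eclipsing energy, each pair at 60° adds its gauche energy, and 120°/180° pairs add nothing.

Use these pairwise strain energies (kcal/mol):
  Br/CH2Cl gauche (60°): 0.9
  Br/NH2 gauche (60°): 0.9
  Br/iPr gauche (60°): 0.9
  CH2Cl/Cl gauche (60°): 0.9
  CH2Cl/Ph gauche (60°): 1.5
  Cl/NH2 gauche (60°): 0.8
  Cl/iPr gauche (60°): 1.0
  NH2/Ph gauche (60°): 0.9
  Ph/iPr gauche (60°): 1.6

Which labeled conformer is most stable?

A is staggered. Br at 0° is gauche with NH2 at 60° (0.9); Br at 0° is gauche with iPr at 300° (0.9); Ph at 120° is gauche with NH2 at 60° (0.9); Ph at 120° is gauche with CH2Cl at 180° (1.5); Cl at 240° is gauche with CH2Cl at 180° (0.9); Cl at 240° is gauche with iPr at 300° (1.0). Total 6.1 kcal/mol.
B is staggered. Br at 0° is gauche with CH2Cl at 300° (0.9); Br at 0° is gauche with iPr at 60° (0.9); Ph at 120° is gauche with NH2 at 180° (0.9); Ph at 120° is gauche with iPr at 60° (1.6); Cl at 240° is gauche with NH2 at 180° (0.8); Cl at 240° is gauche with CH2Cl at 300° (0.9). Total 6.0 kcal/mol.
C is staggered. Br at 0° is gauche with NH2 at 300° (0.9); Br at 0° is gauche with CH2Cl at 60° (0.9); Ph at 120° is gauche with CH2Cl at 60° (1.5); Ph at 120° is gauche with iPr at 180° (1.6); Cl at 240° is gauche with NH2 at 300° (0.8); Cl at 240° is gauche with iPr at 180° (1.0). Total 6.7 kcal/mol.
B has the lowest total (6.0 kcal/mol).

B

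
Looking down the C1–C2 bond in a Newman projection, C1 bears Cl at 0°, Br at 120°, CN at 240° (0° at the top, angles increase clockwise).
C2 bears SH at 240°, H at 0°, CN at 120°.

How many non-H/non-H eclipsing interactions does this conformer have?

2

Non-H eclipsing pairs: Br(120°)/CN(120°); CN(240°)/SH(240°) — 2 interactions.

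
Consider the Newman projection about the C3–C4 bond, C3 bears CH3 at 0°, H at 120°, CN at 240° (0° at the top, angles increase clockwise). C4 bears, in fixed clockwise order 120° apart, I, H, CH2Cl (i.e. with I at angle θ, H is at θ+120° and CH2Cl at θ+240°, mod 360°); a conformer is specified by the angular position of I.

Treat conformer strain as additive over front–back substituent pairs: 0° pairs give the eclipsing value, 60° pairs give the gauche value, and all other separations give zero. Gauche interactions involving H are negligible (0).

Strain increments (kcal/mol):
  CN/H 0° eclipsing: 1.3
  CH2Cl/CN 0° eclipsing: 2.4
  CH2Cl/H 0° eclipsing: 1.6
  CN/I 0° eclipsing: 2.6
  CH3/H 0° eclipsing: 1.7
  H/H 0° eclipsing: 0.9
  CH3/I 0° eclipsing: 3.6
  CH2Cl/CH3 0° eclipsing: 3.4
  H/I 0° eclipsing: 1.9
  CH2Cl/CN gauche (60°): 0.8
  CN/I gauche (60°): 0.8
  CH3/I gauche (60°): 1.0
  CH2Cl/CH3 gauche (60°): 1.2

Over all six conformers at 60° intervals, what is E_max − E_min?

I at 0° (eclipsed): CH3–I eclipsed, H–H eclipsed, CN–CH2Cl eclipsed; 3.6 + 0.9 + 2.4 = 6.9 kcal/mol.
I at 60° (staggered): CH3–I gauche, CH3–CH2Cl gauche, CN–CH2Cl gauche; 1.0 + 1.2 + 0.8 = 3.0 kcal/mol.
I at 120° (eclipsed): CH3–CH2Cl eclipsed, H–I eclipsed, CN–H eclipsed; 3.4 + 1.9 + 1.3 = 6.6 kcal/mol.
I at 180° (staggered): CH3–CH2Cl gauche, CN–I gauche; 1.2 + 0.8 = 2.0 kcal/mol.
I at 240° (eclipsed): CH3–H eclipsed, H–CH2Cl eclipsed, CN–I eclipsed; 1.7 + 1.6 + 2.6 = 5.9 kcal/mol.
I at 300° (staggered): CH3–I gauche, CN–I gauche, CN–CH2Cl gauche; 1.0 + 0.8 + 0.8 = 2.6 kcal/mol.
Max at 0° (6.9 kcal/mol), min at 180° (2.0 kcal/mol); barrier = 4.9 kcal/mol.

4.9 kcal/mol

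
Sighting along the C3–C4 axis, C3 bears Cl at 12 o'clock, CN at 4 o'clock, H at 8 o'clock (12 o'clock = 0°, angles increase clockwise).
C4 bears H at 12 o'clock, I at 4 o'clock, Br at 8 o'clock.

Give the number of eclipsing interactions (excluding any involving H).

Non-H eclipsing pairs: CN(120°)/I(120°) — 1 interaction.

1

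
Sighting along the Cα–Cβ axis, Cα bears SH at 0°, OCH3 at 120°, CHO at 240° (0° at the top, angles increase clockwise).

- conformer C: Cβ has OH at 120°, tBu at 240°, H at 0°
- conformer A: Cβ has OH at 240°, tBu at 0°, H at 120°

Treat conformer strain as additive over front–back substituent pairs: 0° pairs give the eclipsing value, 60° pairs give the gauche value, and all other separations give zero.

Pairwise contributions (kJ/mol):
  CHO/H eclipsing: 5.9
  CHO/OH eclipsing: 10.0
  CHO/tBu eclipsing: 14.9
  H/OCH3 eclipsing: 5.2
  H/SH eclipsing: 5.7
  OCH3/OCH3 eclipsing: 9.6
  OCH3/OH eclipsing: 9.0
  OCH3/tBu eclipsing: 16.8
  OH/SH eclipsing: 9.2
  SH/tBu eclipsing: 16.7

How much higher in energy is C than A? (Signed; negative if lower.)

C (eclipsed): SH–H eclipsed, OCH3–OH eclipsed, CHO–tBu eclipsed; 5.7 + 9.0 + 14.9 = 29.6 kJ/mol.
A (eclipsed): SH–tBu eclipsed, OCH3–H eclipsed, CHO–OH eclipsed; 16.7 + 5.2 + 10.0 = 31.9 kJ/mol.
E(C) − E(A) = 29.6 − 31.9 = -2.3 kJ/mol.

-2.3 kJ/mol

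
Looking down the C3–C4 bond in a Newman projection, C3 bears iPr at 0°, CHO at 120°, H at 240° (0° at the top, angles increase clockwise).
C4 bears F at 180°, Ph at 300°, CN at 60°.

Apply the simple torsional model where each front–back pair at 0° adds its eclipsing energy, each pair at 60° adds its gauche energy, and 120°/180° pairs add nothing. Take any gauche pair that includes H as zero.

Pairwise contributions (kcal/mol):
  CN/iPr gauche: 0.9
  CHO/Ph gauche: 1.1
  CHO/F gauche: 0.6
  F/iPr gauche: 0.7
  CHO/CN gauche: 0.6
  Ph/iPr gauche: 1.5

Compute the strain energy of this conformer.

3.6 kcal/mol

This conformer (staggered): iPr(0°)/Ph(300°) gauche 1.5; iPr(0°)/CN(60°) gauche 0.9; CHO(120°)/F(180°) gauche 0.6; CHO(120°)/CN(60°) gauche 0.6 → 3.6 kcal/mol.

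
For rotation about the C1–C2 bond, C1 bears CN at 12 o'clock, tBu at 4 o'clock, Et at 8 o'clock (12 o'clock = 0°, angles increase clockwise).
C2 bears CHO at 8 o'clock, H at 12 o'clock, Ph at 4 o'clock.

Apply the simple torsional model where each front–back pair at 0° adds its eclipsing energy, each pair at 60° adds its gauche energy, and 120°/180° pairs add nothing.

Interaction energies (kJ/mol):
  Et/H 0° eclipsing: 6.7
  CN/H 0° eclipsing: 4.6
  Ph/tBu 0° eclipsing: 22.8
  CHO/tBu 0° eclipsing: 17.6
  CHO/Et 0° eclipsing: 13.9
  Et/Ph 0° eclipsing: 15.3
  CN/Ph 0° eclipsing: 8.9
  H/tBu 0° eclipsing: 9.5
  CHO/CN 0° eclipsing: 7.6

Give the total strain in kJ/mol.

This conformer (eclipsed): CN(0°)/H(0°) eclipsed 4.6; tBu(120°)/Ph(120°) eclipsed 22.8; Et(240°)/CHO(240°) eclipsed 13.9 → 41.3 kJ/mol.

41.3 kJ/mol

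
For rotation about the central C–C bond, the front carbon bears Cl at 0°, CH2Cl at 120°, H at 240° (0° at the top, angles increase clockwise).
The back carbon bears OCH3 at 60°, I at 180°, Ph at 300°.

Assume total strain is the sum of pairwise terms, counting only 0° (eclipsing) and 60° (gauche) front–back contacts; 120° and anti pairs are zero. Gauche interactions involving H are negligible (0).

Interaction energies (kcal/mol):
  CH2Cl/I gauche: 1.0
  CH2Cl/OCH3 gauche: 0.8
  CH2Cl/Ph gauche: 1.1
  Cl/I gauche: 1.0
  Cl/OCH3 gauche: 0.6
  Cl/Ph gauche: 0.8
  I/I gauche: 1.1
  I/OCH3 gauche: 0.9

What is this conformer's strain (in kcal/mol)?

This conformer (staggered): Cl–OCH3 gauche, Cl–Ph gauche, CH2Cl–OCH3 gauche, CH2Cl–I gauche; 0.6 + 0.8 + 0.8 + 1.0 = 3.2 kcal/mol.

3.2 kcal/mol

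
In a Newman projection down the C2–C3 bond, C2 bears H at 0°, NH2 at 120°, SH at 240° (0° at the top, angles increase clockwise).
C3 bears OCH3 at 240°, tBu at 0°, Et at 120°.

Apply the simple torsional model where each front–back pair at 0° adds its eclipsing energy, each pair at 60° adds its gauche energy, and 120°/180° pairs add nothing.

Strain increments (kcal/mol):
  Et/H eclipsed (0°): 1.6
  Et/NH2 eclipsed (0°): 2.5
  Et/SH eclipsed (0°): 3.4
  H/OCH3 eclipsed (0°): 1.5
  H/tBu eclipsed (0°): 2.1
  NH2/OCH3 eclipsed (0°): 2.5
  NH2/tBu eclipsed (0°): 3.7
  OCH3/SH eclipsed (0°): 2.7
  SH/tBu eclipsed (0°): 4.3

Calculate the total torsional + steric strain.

7.3 kcal/mol

This conformer (eclipsed): H(0°)/tBu(0°) eclipsed 2.1; NH2(120°)/Et(120°) eclipsed 2.5; SH(240°)/OCH3(240°) eclipsed 2.7 → 7.3 kcal/mol.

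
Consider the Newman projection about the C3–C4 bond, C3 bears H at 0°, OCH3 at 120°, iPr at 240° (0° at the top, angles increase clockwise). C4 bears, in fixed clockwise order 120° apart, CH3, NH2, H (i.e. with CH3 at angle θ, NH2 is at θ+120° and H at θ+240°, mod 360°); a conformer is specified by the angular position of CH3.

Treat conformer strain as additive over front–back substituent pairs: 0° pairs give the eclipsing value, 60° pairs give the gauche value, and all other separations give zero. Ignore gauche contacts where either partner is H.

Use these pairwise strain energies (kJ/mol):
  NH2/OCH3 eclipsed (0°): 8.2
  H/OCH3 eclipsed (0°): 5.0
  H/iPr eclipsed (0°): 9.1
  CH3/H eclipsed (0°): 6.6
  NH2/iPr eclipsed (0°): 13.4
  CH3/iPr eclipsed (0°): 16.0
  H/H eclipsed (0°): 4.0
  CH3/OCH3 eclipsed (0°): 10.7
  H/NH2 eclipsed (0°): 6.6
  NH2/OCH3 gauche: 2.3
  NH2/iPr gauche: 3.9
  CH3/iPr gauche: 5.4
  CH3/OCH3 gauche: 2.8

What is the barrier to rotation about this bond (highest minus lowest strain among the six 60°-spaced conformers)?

CH3 at 0° (eclipsed): H(0°)/CH3(0°) eclipsed 6.6; OCH3(120°)/NH2(120°) eclipsed 8.2; iPr(240°)/H(240°) eclipsed 9.1 → 23.9 kJ/mol.
CH3 at 60° (staggered): OCH3(120°)/CH3(60°) gauche 2.8; OCH3(120°)/NH2(180°) gauche 2.3; iPr(240°)/NH2(180°) gauche 3.9 → 9.0 kJ/mol.
CH3 at 120° (eclipsed): H(0°)/H(0°) eclipsed 4.0; OCH3(120°)/CH3(120°) eclipsed 10.7; iPr(240°)/NH2(240°) eclipsed 13.4 → 28.1 kJ/mol.
CH3 at 180° (staggered): OCH3(120°)/CH3(180°) gauche 2.8; iPr(240°)/CH3(180°) gauche 5.4; iPr(240°)/NH2(300°) gauche 3.9 → 12.1 kJ/mol.
CH3 at 240° (eclipsed): H(0°)/NH2(0°) eclipsed 6.6; OCH3(120°)/H(120°) eclipsed 5.0; iPr(240°)/CH3(240°) eclipsed 16.0 → 27.6 kJ/mol.
CH3 at 300° (staggered): OCH3(120°)/NH2(60°) gauche 2.3; iPr(240°)/CH3(300°) gauche 5.4 → 7.7 kJ/mol.
Max at 120° (28.1 kJ/mol), min at 300° (7.7 kJ/mol); barrier = 20.4 kJ/mol.

20.4 kJ/mol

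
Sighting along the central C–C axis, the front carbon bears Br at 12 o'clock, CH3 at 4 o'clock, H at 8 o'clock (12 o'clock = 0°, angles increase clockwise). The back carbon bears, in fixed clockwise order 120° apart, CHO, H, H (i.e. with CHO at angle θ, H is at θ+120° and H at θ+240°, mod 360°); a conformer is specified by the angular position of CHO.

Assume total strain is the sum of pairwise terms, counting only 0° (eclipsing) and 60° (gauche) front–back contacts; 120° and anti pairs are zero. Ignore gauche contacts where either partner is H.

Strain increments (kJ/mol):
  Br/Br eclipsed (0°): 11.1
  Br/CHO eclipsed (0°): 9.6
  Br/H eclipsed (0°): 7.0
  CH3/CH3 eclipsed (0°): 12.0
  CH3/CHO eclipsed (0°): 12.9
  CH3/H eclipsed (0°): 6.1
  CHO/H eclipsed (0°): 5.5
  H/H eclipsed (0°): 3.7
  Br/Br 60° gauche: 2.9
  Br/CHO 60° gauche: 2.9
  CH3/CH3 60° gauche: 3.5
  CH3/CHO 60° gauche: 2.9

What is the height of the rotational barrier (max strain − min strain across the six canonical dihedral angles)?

CHO at 0° (eclipsed): Br(0°)/CHO(0°) eclipsed 9.6; CH3(120°)/H(120°) eclipsed 6.1; H(240°)/H(240°) eclipsed 3.7 → 19.4 kJ/mol.
CHO at 60° (staggered): Br(0°)/CHO(60°) gauche 2.9; CH3(120°)/CHO(60°) gauche 2.9 → 5.8 kJ/mol.
CHO at 120° (eclipsed): Br(0°)/H(0°) eclipsed 7.0; CH3(120°)/CHO(120°) eclipsed 12.9; H(240°)/H(240°) eclipsed 3.7 → 23.6 kJ/mol.
CHO at 180° (staggered): CH3(120°)/CHO(180°) gauche 2.9 → 2.9 kJ/mol.
CHO at 240° (eclipsed): Br(0°)/H(0°) eclipsed 7.0; CH3(120°)/H(120°) eclipsed 6.1; H(240°)/CHO(240°) eclipsed 5.5 → 18.6 kJ/mol.
CHO at 300° (staggered): Br(0°)/CHO(300°) gauche 2.9 → 2.9 kJ/mol.
Max at 120° (23.6 kJ/mol), min at 180° (2.9 kJ/mol); barrier = 20.7 kJ/mol.

20.7 kJ/mol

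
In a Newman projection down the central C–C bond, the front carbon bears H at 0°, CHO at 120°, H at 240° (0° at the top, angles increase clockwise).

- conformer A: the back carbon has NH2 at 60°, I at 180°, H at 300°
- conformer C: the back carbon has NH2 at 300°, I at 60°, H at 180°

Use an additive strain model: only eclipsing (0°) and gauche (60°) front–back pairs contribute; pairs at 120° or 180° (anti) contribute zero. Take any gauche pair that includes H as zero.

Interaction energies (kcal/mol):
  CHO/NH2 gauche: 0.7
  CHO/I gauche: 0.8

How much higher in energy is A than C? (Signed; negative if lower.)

A (staggered): CHO(120°)/NH2(60°) gauche 0.7; CHO(120°)/I(180°) gauche 0.8 → 1.5 kcal/mol.
C (staggered): CHO(120°)/I(60°) gauche 0.8 → 0.8 kcal/mol.
E(A) − E(C) = 1.5 − 0.8 = +0.7 kcal/mol.

+0.7 kcal/mol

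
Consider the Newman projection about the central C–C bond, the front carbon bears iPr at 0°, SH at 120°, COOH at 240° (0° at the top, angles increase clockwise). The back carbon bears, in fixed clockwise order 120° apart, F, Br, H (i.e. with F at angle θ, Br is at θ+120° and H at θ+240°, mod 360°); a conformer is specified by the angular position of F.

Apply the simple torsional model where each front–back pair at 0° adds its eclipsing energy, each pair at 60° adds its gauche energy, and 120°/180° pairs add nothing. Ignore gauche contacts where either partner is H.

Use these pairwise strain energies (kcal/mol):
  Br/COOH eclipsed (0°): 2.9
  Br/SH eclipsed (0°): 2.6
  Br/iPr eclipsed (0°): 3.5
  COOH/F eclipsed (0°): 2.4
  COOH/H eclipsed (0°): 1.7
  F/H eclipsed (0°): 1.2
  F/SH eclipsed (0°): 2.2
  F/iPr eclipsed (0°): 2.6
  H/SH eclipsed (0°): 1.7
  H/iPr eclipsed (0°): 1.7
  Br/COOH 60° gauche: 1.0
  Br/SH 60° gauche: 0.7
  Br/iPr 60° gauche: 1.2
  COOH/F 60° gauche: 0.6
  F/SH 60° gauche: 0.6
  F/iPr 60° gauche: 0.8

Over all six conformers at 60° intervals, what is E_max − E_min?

4.5 kcal/mol

F at 0° is eclipsed. iPr at 0° is eclipsed with F at 0° (2.6); SH at 120° is eclipsed with Br at 120° (2.6); COOH at 240° is eclipsed with H at 240° (1.7). Total 6.9 kcal/mol.
F at 60° is staggered. iPr at 0° is gauche with F at 60° (0.8); SH at 120° is gauche with F at 60° (0.6); SH at 120° is gauche with Br at 180° (0.7); COOH at 240° is gauche with Br at 180° (1.0). Total 3.1 kcal/mol.
F at 120° is eclipsed. iPr at 0° is eclipsed with H at 0° (1.7); SH at 120° is eclipsed with F at 120° (2.2); COOH at 240° is eclipsed with Br at 240° (2.9). Total 6.8 kcal/mol.
F at 180° is staggered. iPr at 0° is gauche with Br at 300° (1.2); SH at 120° is gauche with F at 180° (0.6); COOH at 240° is gauche with F at 180° (0.6); COOH at 240° is gauche with Br at 300° (1.0). Total 3.4 kcal/mol.
F at 240° is eclipsed. iPr at 0° is eclipsed with Br at 0° (3.5); SH at 120° is eclipsed with H at 120° (1.7); COOH at 240° is eclipsed with F at 240° (2.4). Total 7.6 kcal/mol.
F at 300° is staggered. iPr at 0° is gauche with F at 300° (0.8); iPr at 0° is gauche with Br at 60° (1.2); SH at 120° is gauche with Br at 60° (0.7); COOH at 240° is gauche with F at 300° (0.6). Total 3.3 kcal/mol.
Max at 240° (7.6 kcal/mol), min at 60° (3.1 kcal/mol); barrier = 4.5 kcal/mol.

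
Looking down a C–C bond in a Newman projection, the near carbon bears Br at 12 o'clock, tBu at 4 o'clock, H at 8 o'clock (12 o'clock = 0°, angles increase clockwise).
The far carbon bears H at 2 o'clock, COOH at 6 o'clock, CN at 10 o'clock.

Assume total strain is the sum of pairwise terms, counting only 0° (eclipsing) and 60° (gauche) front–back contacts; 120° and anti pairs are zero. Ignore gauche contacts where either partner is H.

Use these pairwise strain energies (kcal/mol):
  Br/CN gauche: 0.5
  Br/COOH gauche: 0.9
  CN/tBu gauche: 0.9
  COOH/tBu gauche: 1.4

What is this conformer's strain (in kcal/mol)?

1.9 kcal/mol

This conformer is staggered. Br at 0° is gauche with CN at 300° (0.5); tBu at 120° is gauche with COOH at 180° (1.4). Total 1.9 kcal/mol.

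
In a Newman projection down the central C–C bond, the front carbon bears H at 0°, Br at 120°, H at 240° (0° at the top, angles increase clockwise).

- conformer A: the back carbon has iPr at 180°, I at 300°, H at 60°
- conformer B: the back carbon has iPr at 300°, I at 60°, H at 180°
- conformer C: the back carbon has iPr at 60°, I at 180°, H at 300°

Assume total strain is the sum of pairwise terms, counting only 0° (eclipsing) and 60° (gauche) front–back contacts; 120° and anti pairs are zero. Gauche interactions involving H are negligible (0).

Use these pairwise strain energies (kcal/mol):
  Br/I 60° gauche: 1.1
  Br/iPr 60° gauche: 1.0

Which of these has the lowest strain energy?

A

A is staggered. Br at 120° is gauche with iPr at 180° (1.0). Total 1.0 kcal/mol.
B is staggered. Br at 120° is gauche with I at 60° (1.1). Total 1.1 kcal/mol.
C is staggered. Br at 120° is gauche with iPr at 60° (1.0); Br at 120° is gauche with I at 180° (1.1). Total 2.1 kcal/mol.
A has the lowest total (1.0 kcal/mol).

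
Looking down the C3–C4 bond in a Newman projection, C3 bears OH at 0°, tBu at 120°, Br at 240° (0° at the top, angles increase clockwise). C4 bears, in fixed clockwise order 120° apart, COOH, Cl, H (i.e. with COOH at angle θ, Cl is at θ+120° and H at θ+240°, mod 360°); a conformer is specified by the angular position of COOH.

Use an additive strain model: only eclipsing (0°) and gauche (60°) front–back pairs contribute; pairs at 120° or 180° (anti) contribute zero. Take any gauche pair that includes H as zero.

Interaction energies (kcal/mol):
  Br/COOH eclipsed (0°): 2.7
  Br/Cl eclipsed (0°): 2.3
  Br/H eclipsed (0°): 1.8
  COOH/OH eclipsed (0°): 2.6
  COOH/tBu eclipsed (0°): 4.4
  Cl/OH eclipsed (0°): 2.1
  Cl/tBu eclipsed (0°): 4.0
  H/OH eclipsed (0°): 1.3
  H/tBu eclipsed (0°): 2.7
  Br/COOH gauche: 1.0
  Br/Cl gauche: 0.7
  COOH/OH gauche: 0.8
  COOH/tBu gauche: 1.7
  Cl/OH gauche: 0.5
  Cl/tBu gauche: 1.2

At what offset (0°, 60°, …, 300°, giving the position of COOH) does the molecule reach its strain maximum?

0°

COOH at 0° (eclipsed): OH–COOH eclipsed, tBu–Cl eclipsed, Br–H eclipsed; 2.6 + 4.0 + 1.8 = 8.4 kcal/mol.
COOH at 60° (staggered): OH–COOH gauche, tBu–COOH gauche, tBu–Cl gauche, Br–Cl gauche; 0.8 + 1.7 + 1.2 + 0.7 = 4.4 kcal/mol.
COOH at 120° (eclipsed): OH–H eclipsed, tBu–COOH eclipsed, Br–Cl eclipsed; 1.3 + 4.4 + 2.3 = 8.0 kcal/mol.
COOH at 180° (staggered): OH–Cl gauche, tBu–COOH gauche, Br–COOH gauche, Br–Cl gauche; 0.5 + 1.7 + 1.0 + 0.7 = 3.9 kcal/mol.
COOH at 240° (eclipsed): OH–Cl eclipsed, tBu–H eclipsed, Br–COOH eclipsed; 2.1 + 2.7 + 2.7 = 7.5 kcal/mol.
COOH at 300° (staggered): OH–COOH gauche, OH–Cl gauche, tBu–Cl gauche, Br–COOH gauche; 0.8 + 0.5 + 1.2 + 1.0 = 3.5 kcal/mol.
The maximum (8.4 kcal/mol) occurs with COOH at 0°.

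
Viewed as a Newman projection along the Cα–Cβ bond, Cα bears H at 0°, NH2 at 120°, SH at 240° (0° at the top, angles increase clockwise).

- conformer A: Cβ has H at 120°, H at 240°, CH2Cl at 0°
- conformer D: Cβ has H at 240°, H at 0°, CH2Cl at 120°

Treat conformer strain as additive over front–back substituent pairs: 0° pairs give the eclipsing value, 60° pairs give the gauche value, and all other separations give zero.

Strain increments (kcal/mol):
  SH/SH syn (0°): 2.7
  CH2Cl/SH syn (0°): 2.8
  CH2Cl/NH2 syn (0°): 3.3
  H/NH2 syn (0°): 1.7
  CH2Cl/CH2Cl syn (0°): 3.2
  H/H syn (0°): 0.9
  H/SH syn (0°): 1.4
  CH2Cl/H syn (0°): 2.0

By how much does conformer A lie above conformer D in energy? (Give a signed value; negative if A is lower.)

A (eclipsed): H–CH2Cl eclipsed, NH2–H eclipsed, SH–H eclipsed; 2.0 + 1.7 + 1.4 = 5.1 kcal/mol.
D (eclipsed): H–H eclipsed, NH2–CH2Cl eclipsed, SH–H eclipsed; 0.9 + 3.3 + 1.4 = 5.6 kcal/mol.
E(A) − E(D) = 5.1 − 5.6 = -0.5 kcal/mol.

-0.5 kcal/mol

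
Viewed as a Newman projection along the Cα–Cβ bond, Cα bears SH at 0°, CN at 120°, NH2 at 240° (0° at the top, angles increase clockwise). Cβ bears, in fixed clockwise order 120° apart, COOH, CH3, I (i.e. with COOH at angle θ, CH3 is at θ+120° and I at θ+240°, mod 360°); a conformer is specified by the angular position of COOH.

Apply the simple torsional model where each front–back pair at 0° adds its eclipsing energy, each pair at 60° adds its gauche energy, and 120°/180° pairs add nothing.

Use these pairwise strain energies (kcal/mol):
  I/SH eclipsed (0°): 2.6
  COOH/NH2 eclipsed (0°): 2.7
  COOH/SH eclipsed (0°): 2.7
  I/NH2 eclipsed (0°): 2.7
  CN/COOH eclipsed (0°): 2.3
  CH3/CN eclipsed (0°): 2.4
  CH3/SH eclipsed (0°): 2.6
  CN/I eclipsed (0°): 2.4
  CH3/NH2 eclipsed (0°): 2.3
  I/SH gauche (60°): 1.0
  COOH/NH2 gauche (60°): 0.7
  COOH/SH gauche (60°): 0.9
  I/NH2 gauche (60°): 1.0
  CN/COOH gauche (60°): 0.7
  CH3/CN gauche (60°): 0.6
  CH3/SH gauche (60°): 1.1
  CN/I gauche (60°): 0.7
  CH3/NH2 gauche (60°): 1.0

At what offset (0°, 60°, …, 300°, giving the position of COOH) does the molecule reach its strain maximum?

0°

COOH at 0° is eclipsed. SH at 0° is eclipsed with COOH at 0° (2.7); CN at 120° is eclipsed with CH3 at 120° (2.4); NH2 at 240° is eclipsed with I at 240° (2.7). Total 7.8 kcal/mol.
COOH at 60° is staggered. SH at 0° is gauche with COOH at 60° (0.9); SH at 0° is gauche with I at 300° (1.0); CN at 120° is gauche with COOH at 60° (0.7); CN at 120° is gauche with CH3 at 180° (0.6); NH2 at 240° is gauche with CH3 at 180° (1.0); NH2 at 240° is gauche with I at 300° (1.0). Total 5.2 kcal/mol.
COOH at 120° is eclipsed. SH at 0° is eclipsed with I at 0° (2.6); CN at 120° is eclipsed with COOH at 120° (2.3); NH2 at 240° is eclipsed with CH3 at 240° (2.3). Total 7.2 kcal/mol.
COOH at 180° is staggered. SH at 0° is gauche with CH3 at 300° (1.1); SH at 0° is gauche with I at 60° (1.0); CN at 120° is gauche with COOH at 180° (0.7); CN at 120° is gauche with I at 60° (0.7); NH2 at 240° is gauche with COOH at 180° (0.7); NH2 at 240° is gauche with CH3 at 300° (1.0). Total 5.2 kcal/mol.
COOH at 240° is eclipsed. SH at 0° is eclipsed with CH3 at 0° (2.6); CN at 120° is eclipsed with I at 120° (2.4); NH2 at 240° is eclipsed with COOH at 240° (2.7). Total 7.7 kcal/mol.
COOH at 300° is staggered. SH at 0° is gauche with COOH at 300° (0.9); SH at 0° is gauche with CH3 at 60° (1.1); CN at 120° is gauche with CH3 at 60° (0.6); CN at 120° is gauche with I at 180° (0.7); NH2 at 240° is gauche with COOH at 300° (0.7); NH2 at 240° is gauche with I at 180° (1.0). Total 5.0 kcal/mol.
The maximum (7.8 kcal/mol) occurs with COOH at 0°.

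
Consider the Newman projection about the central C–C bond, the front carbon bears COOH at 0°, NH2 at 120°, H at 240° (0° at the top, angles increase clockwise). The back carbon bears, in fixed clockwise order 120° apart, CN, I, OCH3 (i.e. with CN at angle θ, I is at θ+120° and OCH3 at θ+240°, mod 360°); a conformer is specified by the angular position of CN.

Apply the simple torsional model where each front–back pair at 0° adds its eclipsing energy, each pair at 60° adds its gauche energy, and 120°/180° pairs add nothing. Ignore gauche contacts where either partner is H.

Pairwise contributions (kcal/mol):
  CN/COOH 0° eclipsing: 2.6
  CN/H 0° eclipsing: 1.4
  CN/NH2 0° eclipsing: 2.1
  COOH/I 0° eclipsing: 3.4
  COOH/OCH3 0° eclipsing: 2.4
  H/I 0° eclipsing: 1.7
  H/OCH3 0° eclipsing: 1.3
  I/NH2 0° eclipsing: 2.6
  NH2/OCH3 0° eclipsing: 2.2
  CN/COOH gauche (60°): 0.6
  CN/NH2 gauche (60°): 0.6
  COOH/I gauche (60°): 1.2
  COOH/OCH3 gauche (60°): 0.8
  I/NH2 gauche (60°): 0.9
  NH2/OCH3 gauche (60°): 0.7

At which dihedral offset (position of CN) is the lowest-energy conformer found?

CN at 0° (eclipsed): COOH(0°)/CN(0°) eclipsed 2.6; NH2(120°)/I(120°) eclipsed 2.6; H(240°)/OCH3(240°) eclipsed 1.3 → 6.5 kcal/mol.
CN at 60° (staggered): COOH(0°)/CN(60°) gauche 0.6; COOH(0°)/OCH3(300°) gauche 0.8; NH2(120°)/CN(60°) gauche 0.6; NH2(120°)/I(180°) gauche 0.9 → 2.9 kcal/mol.
CN at 120° (eclipsed): COOH(0°)/OCH3(0°) eclipsed 2.4; NH2(120°)/CN(120°) eclipsed 2.1; H(240°)/I(240°) eclipsed 1.7 → 6.2 kcal/mol.
CN at 180° (staggered): COOH(0°)/I(300°) gauche 1.2; COOH(0°)/OCH3(60°) gauche 0.8; NH2(120°)/CN(180°) gauche 0.6; NH2(120°)/OCH3(60°) gauche 0.7 → 3.3 kcal/mol.
CN at 240° (eclipsed): COOH(0°)/I(0°) eclipsed 3.4; NH2(120°)/OCH3(120°) eclipsed 2.2; H(240°)/CN(240°) eclipsed 1.4 → 7.0 kcal/mol.
CN at 300° (staggered): COOH(0°)/CN(300°) gauche 0.6; COOH(0°)/I(60°) gauche 1.2; NH2(120°)/I(60°) gauche 0.9; NH2(120°)/OCH3(180°) gauche 0.7 → 3.4 kcal/mol.
The minimum (2.9 kcal/mol) occurs with CN at 60°.

60°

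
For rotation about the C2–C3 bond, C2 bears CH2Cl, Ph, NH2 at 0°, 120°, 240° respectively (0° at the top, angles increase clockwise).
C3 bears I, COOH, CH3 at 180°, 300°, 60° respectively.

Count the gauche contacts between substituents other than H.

6

Non-H gauche pairs: CH2Cl(0°)/COOH(300°); CH2Cl(0°)/CH3(60°); Ph(120°)/I(180°); Ph(120°)/CH3(60°); NH2(240°)/I(180°); NH2(240°)/COOH(300°) — 6 interactions.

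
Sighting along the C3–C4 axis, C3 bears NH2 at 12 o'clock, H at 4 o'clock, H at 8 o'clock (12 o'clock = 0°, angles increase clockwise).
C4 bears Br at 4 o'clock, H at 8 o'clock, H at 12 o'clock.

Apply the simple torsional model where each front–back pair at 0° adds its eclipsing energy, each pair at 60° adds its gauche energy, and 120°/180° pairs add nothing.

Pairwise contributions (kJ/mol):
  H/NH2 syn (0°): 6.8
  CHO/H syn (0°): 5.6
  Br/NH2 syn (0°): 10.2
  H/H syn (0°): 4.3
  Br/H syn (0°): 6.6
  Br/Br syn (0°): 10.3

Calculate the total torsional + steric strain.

This conformer (eclipsed): NH2(0°)/H(0°) eclipsed 6.8; H(120°)/Br(120°) eclipsed 6.6; H(240°)/H(240°) eclipsed 4.3 → 17.7 kJ/mol.

17.7 kJ/mol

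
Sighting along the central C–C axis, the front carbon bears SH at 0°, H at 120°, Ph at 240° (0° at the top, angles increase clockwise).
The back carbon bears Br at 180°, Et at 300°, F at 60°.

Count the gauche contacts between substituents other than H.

4

Non-H gauche pairs: SH(0°)/Et(300°); SH(0°)/F(60°); Ph(240°)/Br(180°); Ph(240°)/Et(300°) — 4 interactions.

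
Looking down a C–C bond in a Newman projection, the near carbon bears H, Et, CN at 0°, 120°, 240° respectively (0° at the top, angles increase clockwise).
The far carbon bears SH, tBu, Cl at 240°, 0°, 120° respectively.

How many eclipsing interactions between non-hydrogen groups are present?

Non-H eclipsing pairs: Et(120°)/Cl(120°); CN(240°)/SH(240°) — 2 interactions.

2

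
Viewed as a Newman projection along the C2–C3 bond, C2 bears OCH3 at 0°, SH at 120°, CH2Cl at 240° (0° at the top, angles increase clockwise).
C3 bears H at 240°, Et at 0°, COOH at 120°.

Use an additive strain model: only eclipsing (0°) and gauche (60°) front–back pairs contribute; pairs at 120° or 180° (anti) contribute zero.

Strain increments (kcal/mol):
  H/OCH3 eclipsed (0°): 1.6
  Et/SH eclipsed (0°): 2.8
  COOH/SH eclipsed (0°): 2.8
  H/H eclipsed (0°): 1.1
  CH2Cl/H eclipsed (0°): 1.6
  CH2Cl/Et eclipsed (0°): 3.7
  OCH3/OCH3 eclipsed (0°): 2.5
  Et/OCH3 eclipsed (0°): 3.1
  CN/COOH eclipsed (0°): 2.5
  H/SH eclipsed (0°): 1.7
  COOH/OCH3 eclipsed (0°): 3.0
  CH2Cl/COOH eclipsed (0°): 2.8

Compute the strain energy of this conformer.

7.5 kcal/mol

This conformer is eclipsed. OCH3 at 0° is eclipsed with Et at 0° (3.1); SH at 120° is eclipsed with COOH at 120° (2.8); CH2Cl at 240° is eclipsed with H at 240° (1.6). Total 7.5 kcal/mol.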